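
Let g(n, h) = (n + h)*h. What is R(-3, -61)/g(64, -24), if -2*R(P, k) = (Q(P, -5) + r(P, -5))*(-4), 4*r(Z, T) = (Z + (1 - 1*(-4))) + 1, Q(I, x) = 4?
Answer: -19/1920 ≈ -0.0098958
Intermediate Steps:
r(Z, T) = 3/2 + Z/4 (r(Z, T) = ((Z + (1 - 1*(-4))) + 1)/4 = ((Z + (1 + 4)) + 1)/4 = ((Z + 5) + 1)/4 = ((5 + Z) + 1)/4 = (6 + Z)/4 = 3/2 + Z/4)
g(n, h) = h*(h + n) (g(n, h) = (h + n)*h = h*(h + n))
R(P, k) = 11 + P/2 (R(P, k) = -(4 + (3/2 + P/4))*(-4)/2 = -(11/2 + P/4)*(-4)/2 = -(-22 - P)/2 = 11 + P/2)
R(-3, -61)/g(64, -24) = (11 + (½)*(-3))/((-24*(-24 + 64))) = (11 - 3/2)/((-24*40)) = (19/2)/(-960) = (19/2)*(-1/960) = -19/1920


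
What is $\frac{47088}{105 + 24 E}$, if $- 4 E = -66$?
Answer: $\frac{15696}{167} \approx 93.988$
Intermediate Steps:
$E = \frac{33}{2}$ ($E = \left(- \frac{1}{4}\right) \left(-66\right) = \frac{33}{2} \approx 16.5$)
$\frac{47088}{105 + 24 E} = \frac{47088}{105 + 24 \cdot \frac{33}{2}} = \frac{47088}{105 + 396} = \frac{47088}{501} = 47088 \cdot \frac{1}{501} = \frac{15696}{167}$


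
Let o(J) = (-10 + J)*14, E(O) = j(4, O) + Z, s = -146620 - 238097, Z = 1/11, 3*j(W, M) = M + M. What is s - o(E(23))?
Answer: -12698167/33 ≈ -3.8479e+5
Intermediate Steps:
j(W, M) = 2*M/3 (j(W, M) = (M + M)/3 = (2*M)/3 = 2*M/3)
Z = 1/11 ≈ 0.090909
s = -384717
E(O) = 1/11 + 2*O/3 (E(O) = 2*O/3 + 1/11 = 1/11 + 2*O/3)
o(J) = -140 + 14*J
s - o(E(23)) = -384717 - (-140 + 14*(1/11 + (⅔)*23)) = -384717 - (-140 + 14*(1/11 + 46/3)) = -384717 - (-140 + 14*(509/33)) = -384717 - (-140 + 7126/33) = -384717 - 1*2506/33 = -384717 - 2506/33 = -12698167/33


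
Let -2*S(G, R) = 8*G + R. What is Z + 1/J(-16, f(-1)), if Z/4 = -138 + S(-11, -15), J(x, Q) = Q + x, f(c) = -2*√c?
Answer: -22494/65 + I/130 ≈ -346.06 + 0.0076923*I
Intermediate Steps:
S(G, R) = -4*G - R/2 (S(G, R) = -(8*G + R)/2 = -(R + 8*G)/2 = -4*G - R/2)
Z = -346 (Z = 4*(-138 + (-4*(-11) - ½*(-15))) = 4*(-138 + (44 + 15/2)) = 4*(-138 + 103/2) = 4*(-173/2) = -346)
Z + 1/J(-16, f(-1)) = -346 + 1/(-2*I - 16) = -346 + 1/(-16 - 2*I) = -346 + (-16 + 2*I)/260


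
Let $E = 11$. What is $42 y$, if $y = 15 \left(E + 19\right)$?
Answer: $18900$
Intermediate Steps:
$y = 450$ ($y = 15 \left(11 + 19\right) = 15 \cdot 30 = 450$)
$42 y = 42 \cdot 450 = 18900$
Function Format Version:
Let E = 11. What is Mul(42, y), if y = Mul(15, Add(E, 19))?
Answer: 18900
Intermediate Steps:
y = 450 (y = Mul(15, Add(11, 19)) = Mul(15, 30) = 450)
Mul(42, y) = Mul(42, 450) = 18900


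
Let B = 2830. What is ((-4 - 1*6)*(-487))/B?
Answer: 487/283 ≈ 1.7208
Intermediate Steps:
((-4 - 1*6)*(-487))/B = ((-4 - 1*6)*(-487))/2830 = ((-4 - 6)*(-487))*(1/2830) = -10*(-487)*(1/2830) = 4870*(1/2830) = 487/283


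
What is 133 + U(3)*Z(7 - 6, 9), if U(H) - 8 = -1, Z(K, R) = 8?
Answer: 189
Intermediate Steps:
U(H) = 7 (U(H) = 8 - 1 = 7)
133 + U(3)*Z(7 - 6, 9) = 133 + 7*8 = 133 + 56 = 189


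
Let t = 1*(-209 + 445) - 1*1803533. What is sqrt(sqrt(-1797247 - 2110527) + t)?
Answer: sqrt(-1803297 + I*sqrt(3907774)) ≈ 0.736 + 1342.9*I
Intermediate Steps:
t = -1803297 (t = 1*236 - 1803533 = 236 - 1803533 = -1803297)
sqrt(sqrt(-1797247 - 2110527) + t) = sqrt(sqrt(-1797247 - 2110527) - 1803297) = sqrt(sqrt(-3907774) - 1803297) = sqrt(I*sqrt(3907774) - 1803297) = sqrt(-1803297 + I*sqrt(3907774))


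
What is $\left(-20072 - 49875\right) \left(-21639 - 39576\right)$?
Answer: $4281805605$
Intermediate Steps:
$\left(-20072 - 49875\right) \left(-21639 - 39576\right) = \left(-69947\right) \left(-61215\right) = 4281805605$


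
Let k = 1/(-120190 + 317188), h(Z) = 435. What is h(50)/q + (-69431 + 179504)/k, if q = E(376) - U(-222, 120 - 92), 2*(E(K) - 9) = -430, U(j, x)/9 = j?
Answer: 38858016250803/1792 ≈ 2.1684e+10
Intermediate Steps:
U(j, x) = 9*j
E(K) = -206 (E(K) = 9 + (½)*(-430) = 9 - 215 = -206)
k = 1/196998 ≈ 5.0762e-6
q = 1792 (q = -206 - 9*(-222) = -206 - 1*(-1998) = -206 + 1998 = 1792)
h(50)/q + (-69431 + 179504)/k = 435/1792 + (-69431 + 179504)/(1/196998) = 435*(1/1792) + 110073*196998 = 435/1792 + 21684160854 = 38858016250803/1792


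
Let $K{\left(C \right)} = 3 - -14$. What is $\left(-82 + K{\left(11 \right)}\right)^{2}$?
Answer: $4225$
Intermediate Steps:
$K{\left(C \right)} = 17$ ($K{\left(C \right)} = 3 + 14 = 17$)
$\left(-82 + K{\left(11 \right)}\right)^{2} = \left(-82 + 17\right)^{2} = \left(-65\right)^{2} = 4225$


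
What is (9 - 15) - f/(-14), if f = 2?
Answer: -41/7 ≈ -5.8571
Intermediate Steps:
(9 - 15) - f/(-14) = (9 - 15) - 2/(-14) = -6 - 2*(-1)/14 = -6 - 1*(-⅐) = -6 + ⅐ = -41/7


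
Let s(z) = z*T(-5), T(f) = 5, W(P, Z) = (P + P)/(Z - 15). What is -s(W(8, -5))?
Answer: 4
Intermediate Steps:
W(P, Z) = 2*P/(-15 + Z) (W(P, Z) = (2*P)/(-15 + Z) = 2*P/(-15 + Z))
s(z) = 5*z (s(z) = z*5 = 5*z)
-s(W(8, -5)) = -5*2*8/(-15 - 5) = -5*2*8/(-20) = -5*2*8*(-1/20) = -5*(-4)/5 = -1*(-4) = 4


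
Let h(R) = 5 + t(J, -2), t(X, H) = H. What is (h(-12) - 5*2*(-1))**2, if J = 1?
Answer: 169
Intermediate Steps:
h(R) = 3 (h(R) = 5 - 2 = 3)
(h(-12) - 5*2*(-1))**2 = (3 - 5*2*(-1))**2 = (3 - 10*(-1))**2 = (3 + 10)**2 = 13**2 = 169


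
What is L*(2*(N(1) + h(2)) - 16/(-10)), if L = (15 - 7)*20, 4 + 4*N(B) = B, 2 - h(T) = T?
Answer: 16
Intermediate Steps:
h(T) = 2 - T
N(B) = -1 + B/4
L = 160 (L = 8*20 = 160)
L*(2*(N(1) + h(2)) - 16/(-10)) = 160*(2*((-1 + (¼)*1) + (2 - 1*2)) - 16/(-10)) = 160*(2*((-1 + ¼) + (2 - 2)) - 16*(-⅒)) = 160*(2*(-¾ + 0) + 8/5) = 160*(2*(-¾) + 8/5) = 160*(-3/2 + 8/5) = 160*(⅒) = 16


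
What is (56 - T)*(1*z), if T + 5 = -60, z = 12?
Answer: 1452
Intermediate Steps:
T = -65 (T = -5 - 60 = -65)
(56 - T)*(1*z) = (56 - 1*(-65))*(1*12) = (56 + 65)*12 = 121*12 = 1452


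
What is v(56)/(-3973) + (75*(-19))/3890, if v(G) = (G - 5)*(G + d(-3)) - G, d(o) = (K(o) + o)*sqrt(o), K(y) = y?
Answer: -3310705/3090994 + 306*I*sqrt(3)/3973 ≈ -1.0711 + 0.1334*I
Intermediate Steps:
d(o) = 2*o**(3/2) (d(o) = (o + o)*sqrt(o) = (2*o)*sqrt(o) = 2*o**(3/2))
v(G) = -G + (-5 + G)*(G - 6*I*sqrt(3)) (v(G) = (G - 5)*(G + 2*(-3)**(3/2)) - G = (-5 + G)*(G + 2*(-3*I*sqrt(3))) - G = (-5 + G)*(G - 6*I*sqrt(3)) - G = -G + (-5 + G)*(G - 6*I*sqrt(3)))
v(56)/(-3973) + (75*(-19))/3890 = (56**2 - 6*56 + 30*I*sqrt(3) - 6*I*56*sqrt(3))/(-3973) + (75*(-19))/3890 = (3136 - 336 + 30*I*sqrt(3) - 336*I*sqrt(3))*(-1/3973) - 1425*1/3890 = (2800 - 306*I*sqrt(3))*(-1/3973) - 285/778 = (-2800/3973 + 306*I*sqrt(3)/3973) - 285/778 = -3310705/3090994 + 306*I*sqrt(3)/3973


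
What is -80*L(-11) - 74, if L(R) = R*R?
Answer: -9754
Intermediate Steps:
L(R) = R²
-80*L(-11) - 74 = -80*(-11)² - 74 = -80*121 - 74 = -9680 - 74 = -9754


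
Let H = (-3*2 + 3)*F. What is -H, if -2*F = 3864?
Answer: -5796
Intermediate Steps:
F = -1932 (F = -½*3864 = -1932)
H = 5796 (H = (-3*2 + 3)*(-1932) = (-6 + 3)*(-1932) = -3*(-1932) = 5796)
-H = -1*5796 = -5796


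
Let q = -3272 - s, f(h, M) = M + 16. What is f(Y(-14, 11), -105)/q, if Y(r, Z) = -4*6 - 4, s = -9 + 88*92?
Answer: 89/11359 ≈ 0.0078352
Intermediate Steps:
s = 8087 (s = -9 + 8096 = 8087)
Y(r, Z) = -28 (Y(r, Z) = -24 - 4 = -28)
f(h, M) = 16 + M
q = -11359 (q = -3272 - 1*8087 = -3272 - 8087 = -11359)
f(Y(-14, 11), -105)/q = (16 - 105)/(-11359) = -89*(-1/11359) = 89/11359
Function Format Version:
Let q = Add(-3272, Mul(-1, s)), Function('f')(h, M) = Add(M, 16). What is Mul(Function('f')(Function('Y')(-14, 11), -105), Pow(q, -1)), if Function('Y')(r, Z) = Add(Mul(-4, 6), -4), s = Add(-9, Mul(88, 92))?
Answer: Rational(89, 11359) ≈ 0.0078352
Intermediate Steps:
s = 8087 (s = Add(-9, 8096) = 8087)
Function('Y')(r, Z) = -28 (Function('Y')(r, Z) = Add(-24, -4) = -28)
Function('f')(h, M) = Add(16, M)
q = -11359 (q = Add(-3272, Mul(-1, 8087)) = Add(-3272, -8087) = -11359)
Mul(Function('f')(Function('Y')(-14, 11), -105), Pow(q, -1)) = Mul(Add(16, -105), Pow(-11359, -1)) = Mul(-89, Rational(-1, 11359)) = Rational(89, 11359)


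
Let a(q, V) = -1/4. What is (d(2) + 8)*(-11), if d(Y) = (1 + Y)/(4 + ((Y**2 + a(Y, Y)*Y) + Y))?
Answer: -1738/19 ≈ -91.474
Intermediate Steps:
a(q, V) = -1/4 (a(q, V) = -1*1/4 = -1/4)
d(Y) = (1 + Y)/(4 + Y**2 + 3*Y/4) (d(Y) = (1 + Y)/(4 + ((Y**2 - Y/4) + Y)) = (1 + Y)/(4 + (Y**2 + 3*Y/4)) = (1 + Y)/(4 + Y**2 + 3*Y/4))
(d(2) + 8)*(-11) = (4*(1 + 2)/(16 + 3*2 + 4*2**2) + 8)*(-11) = (4*3/(16 + 6 + 4*4) + 8)*(-11) = (4*3/(16 + 6 + 16) + 8)*(-11) = (4*3/38 + 8)*(-11) = (4*(1/38)*3 + 8)*(-11) = (6/19 + 8)*(-11) = (158/19)*(-11) = -1738/19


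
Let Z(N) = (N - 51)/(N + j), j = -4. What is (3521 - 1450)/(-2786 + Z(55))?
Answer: -5559/7478 ≈ -0.74338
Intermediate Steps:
Z(N) = (-51 + N)/(-4 + N) (Z(N) = (N - 51)/(N - 4) = (-51 + N)/(-4 + N))
(3521 - 1450)/(-2786 + Z(55)) = (3521 - 1450)/(-2786 + (-51 + 55)/(-4 + 55)) = 2071/(-2786 + 4/51) = 2071/(-142082/51) = 2071*(-51/142082) = -5559/7478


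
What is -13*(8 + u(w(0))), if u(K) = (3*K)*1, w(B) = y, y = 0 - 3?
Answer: 13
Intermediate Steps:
y = -3
w(B) = -3
u(K) = 3*K
-13*(8 + u(w(0))) = -13*(8 + 3*(-3)) = -13*(8 - 9) = -13*(-1) = 13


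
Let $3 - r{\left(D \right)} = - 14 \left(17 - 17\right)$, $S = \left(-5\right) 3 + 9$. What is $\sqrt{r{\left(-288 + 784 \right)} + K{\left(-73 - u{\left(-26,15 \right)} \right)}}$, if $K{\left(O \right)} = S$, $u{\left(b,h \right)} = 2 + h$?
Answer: $i \sqrt{3} \approx 1.732 i$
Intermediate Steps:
$S = -6$ ($S = -15 + 9 = -6$)
$K{\left(O \right)} = -6$
$r{\left(D \right)} = 3$ ($r{\left(D \right)} = 3 - - 14 \left(17 - 17\right) = 3 - \left(-14\right) 0 = 3 - 0 = 3 + 0 = 3$)
$\sqrt{r{\left(-288 + 784 \right)} + K{\left(-73 - u{\left(-26,15 \right)} \right)}} = \sqrt{3 - 6} = \sqrt{-3} = i \sqrt{3}$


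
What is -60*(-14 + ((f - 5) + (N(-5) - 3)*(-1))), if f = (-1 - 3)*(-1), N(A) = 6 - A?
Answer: 1380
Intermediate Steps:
f = 4 (f = -4*(-1) = 4)
-60*(-14 + ((f - 5) + (N(-5) - 3)*(-1))) = -60*(-14 + ((4 - 5) + ((6 - 1*(-5)) - 3)*(-1))) = -60*(-14 + (-1 + ((6 + 5) - 3)*(-1))) = -60*(-14 + (-1 + (11 - 3)*(-1))) = -60*(-14 + (-1 + 8*(-1))) = -60*(-14 + (-1 - 8)) = -60*(-14 - 9) = -60*(-23) = -4*(-345) = 1380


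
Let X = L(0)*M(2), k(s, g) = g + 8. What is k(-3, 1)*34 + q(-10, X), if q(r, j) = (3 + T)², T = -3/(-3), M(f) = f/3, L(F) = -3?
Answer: 322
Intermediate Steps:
k(s, g) = 8 + g
M(f) = f/3 (M(f) = f*(⅓) = f/3)
T = 1 (T = -3*(-⅓) = 1)
X = -2 ≈ -2.0000
q(r, j) = 16 (q(r, j) = (3 + 1)² = 4² = 16)
k(-3, 1)*34 + q(-10, X) = (8 + 1)*34 + 16 = 9*34 + 16 = 306 + 16 = 322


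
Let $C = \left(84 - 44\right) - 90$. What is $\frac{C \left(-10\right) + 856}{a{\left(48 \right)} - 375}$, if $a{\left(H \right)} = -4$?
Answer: $- \frac{1356}{379} \approx -3.5778$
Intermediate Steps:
$C = -50$ ($C = 40 - 90 = -50$)
$\frac{C \left(-10\right) + 856}{a{\left(48 \right)} - 375} = \frac{\left(-50\right) \left(-10\right) + 856}{-4 - 375} = \frac{500 + 856}{-4 + \left(-1952 + 1577\right)} = \frac{1356}{-4 - 375} = \frac{1356}{-379} = 1356 \left(- \frac{1}{379}\right) = - \frac{1356}{379}$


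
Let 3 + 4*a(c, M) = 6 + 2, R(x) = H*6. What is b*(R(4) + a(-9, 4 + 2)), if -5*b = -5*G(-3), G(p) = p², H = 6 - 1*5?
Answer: 261/4 ≈ 65.250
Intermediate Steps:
H = 1 (H = 6 - 5 = 1)
R(x) = 6 (R(x) = 1*6 = 6)
a(c, M) = 5/4 (a(c, M) = -¾ + (6 + 2)/4 = -¾ + (¼)*8 = -¾ + 2 = 5/4)
b = 9 (b = -(-1)*(-3)² = -(-1)*9 = -⅕*(-45) = 9)
b*(R(4) + a(-9, 4 + 2)) = 9*(6 + 5/4) = 9*(29/4) = 261/4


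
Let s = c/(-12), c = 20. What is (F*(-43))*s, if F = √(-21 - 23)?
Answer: 430*I*√11/3 ≈ 475.38*I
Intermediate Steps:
s = -5/3 (s = 20/(-12) = 20*(-1/12) = -5/3 ≈ -1.6667)
F = 2*I*√11 (F = √(-44) = 2*I*√11 ≈ 6.6332*I)
(F*(-43))*s = ((2*I*√11)*(-43))*(-5/3) = -86*I*√11*(-5/3) = 430*I*√11/3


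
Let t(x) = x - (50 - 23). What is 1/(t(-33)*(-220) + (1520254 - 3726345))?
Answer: -1/2192891 ≈ -4.5602e-7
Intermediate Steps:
t(x) = -27 + x (t(x) = x - 1*27 = x - 27 = -27 + x)
1/(t(-33)*(-220) + (1520254 - 3726345)) = 1/((-27 - 33)*(-220) + (1520254 - 3726345)) = 1/(-60*(-220) - 2206091) = 1/(13200 - 2206091) = 1/(-2192891) = -1/2192891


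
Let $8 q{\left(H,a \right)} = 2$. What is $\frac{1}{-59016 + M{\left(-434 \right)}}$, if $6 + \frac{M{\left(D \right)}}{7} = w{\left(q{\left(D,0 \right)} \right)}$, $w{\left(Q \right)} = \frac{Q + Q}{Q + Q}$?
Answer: $- \frac{1}{59051} \approx -1.6935 \cdot 10^{-5}$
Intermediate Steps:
$q{\left(H,a \right)} = \frac{1}{4}$ ($q{\left(H,a \right)} = \frac{1}{8} \cdot 2 = \frac{1}{4}$)
$w{\left(Q \right)} = 1$ ($w{\left(Q \right)} = \frac{2 Q}{2 Q} = 2 Q \frac{1}{2 Q} = 1$)
$M{\left(D \right)} = -35$ ($M{\left(D \right)} = -42 + 7 \cdot 1 = -42 + 7 = -35$)
$\frac{1}{-59016 + M{\left(-434 \right)}} = \frac{1}{-59016 - 35} = \frac{1}{-59051} = - \frac{1}{59051}$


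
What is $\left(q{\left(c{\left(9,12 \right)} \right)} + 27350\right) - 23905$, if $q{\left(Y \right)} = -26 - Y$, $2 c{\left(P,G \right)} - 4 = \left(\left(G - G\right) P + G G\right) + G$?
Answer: $3339$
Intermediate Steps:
$c{\left(P,G \right)} = 2 + \frac{G}{2} + \frac{G^{2}}{2}$ ($c{\left(P,G \right)} = 2 + \frac{\left(\left(G - G\right) P + G G\right) + G}{2} = 2 + \frac{\left(0 P + G^{2}\right) + G}{2} = 2 + \frac{\left(0 + G^{2}\right) + G}{2} = 2 + \frac{G^{2} + G}{2} = 2 + \frac{G + G^{2}}{2} = 2 + \left(\frac{G}{2} + \frac{G^{2}}{2}\right) = 2 + \frac{G}{2} + \frac{G^{2}}{2}$)
$\left(q{\left(c{\left(9,12 \right)} \right)} + 27350\right) - 23905 = \left(\left(-26 - \left(2 + \frac{1}{2} \cdot 12 + \frac{12^{2}}{2}\right)\right) + 27350\right) - 23905 = \left(\left(-26 - \left(2 + 6 + \frac{1}{2} \cdot 144\right)\right) + 27350\right) - 23905 = \left(\left(-26 - \left(2 + 6 + 72\right)\right) + 27350\right) - 23905 = \left(\left(-26 - 80\right) + 27350\right) - 23905 = \left(-106 + 27350\right) - 23905 = 27244 - 23905 = 3339$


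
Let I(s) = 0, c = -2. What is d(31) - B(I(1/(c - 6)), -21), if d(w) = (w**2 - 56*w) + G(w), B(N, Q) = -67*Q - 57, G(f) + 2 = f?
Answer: -2096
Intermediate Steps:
G(f) = -2 + f
B(N, Q) = -57 - 67*Q
d(w) = -2 + w**2 - 55*w (d(w) = (w**2 - 56*w) + (-2 + w) = -2 + w**2 - 55*w)
d(31) - B(I(1/(c - 6)), -21) = (-2 + 31**2 - 55*31) - (-57 - 67*(-21)) = (-2 + 961 - 1705) - (-57 + 1407) = -746 - 1*1350 = -746 - 1350 = -2096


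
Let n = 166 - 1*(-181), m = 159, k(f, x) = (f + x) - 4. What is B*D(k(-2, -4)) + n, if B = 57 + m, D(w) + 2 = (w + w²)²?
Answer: 1749515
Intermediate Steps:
k(f, x) = -4 + f + x
D(w) = -2 + (w + w²)²
n = 347 (n = 166 + 181 = 347)
B = 216 (B = 57 + 159 = 216)
B*D(k(-2, -4)) + n = 216*(-2 + (-4 - 2 - 4)²*(1 + (-4 - 2 - 4))²) + 347 = 216*(-2 + (-10)²*(1 - 10)²) + 347 = 216*(-2 + 100*(-9)²) + 347 = 216*(-2 + 100*81) + 347 = 216*(-2 + 8100) + 347 = 216*8098 + 347 = 1749168 + 347 = 1749515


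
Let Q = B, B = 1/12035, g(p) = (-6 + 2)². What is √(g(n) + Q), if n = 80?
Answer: √2317471635/12035 ≈ 4.0000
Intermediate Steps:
g(p) = 16 (g(p) = (-4)² = 16)
B = 1/12035 ≈ 8.3091e-5
Q = 1/12035 ≈ 8.3091e-5
√(g(n) + Q) = √(16 + 1/12035) = √(192561/12035) = √2317471635/12035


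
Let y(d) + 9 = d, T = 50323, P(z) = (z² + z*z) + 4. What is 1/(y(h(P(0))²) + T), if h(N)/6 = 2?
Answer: 1/50458 ≈ 1.9818e-5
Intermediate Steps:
P(z) = 4 + 2*z² (P(z) = (z² + z²) + 4 = 2*z² + 4 = 4 + 2*z²)
h(N) = 12 (h(N) = 6*2 = 12)
y(d) = -9 + d
1/(y(h(P(0))²) + T) = 1/((-9 + 12²) + 50323) = 1/((-9 + 144) + 50323) = 1/(135 + 50323) = 1/50458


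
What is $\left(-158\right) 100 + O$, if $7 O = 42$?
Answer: $-15794$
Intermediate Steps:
$O = 6$ ($O = \frac{1}{7} \cdot 42 = 6$)
$\left(-158\right) 100 + O = \left(-158\right) 100 + 6 = -15800 + 6 = -15794$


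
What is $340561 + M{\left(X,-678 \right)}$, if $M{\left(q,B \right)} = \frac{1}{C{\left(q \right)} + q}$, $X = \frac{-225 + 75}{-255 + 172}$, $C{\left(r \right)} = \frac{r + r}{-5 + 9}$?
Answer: $\frac{76626308}{225} \approx 3.4056 \cdot 10^{5}$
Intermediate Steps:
$C{\left(r \right)} = \frac{r}{2}$ ($C{\left(r \right)} = \frac{2 r}{4} = 2 r \frac{1}{4} = \frac{r}{2}$)
$X = \frac{150}{83}$ ($X = - \frac{150}{-83} = \left(-150\right) \left(- \frac{1}{83}\right) = \frac{150}{83} \approx 1.8072$)
$M{\left(q,B \right)} = \frac{2}{3 q}$ ($M{\left(q,B \right)} = \frac{1}{\frac{q}{2} + q} = \frac{1}{\frac{3}{2} q} = \frac{2}{3 q}$)
$340561 + M{\left(X,-678 \right)} = 340561 + \frac{2}{3 \cdot \frac{150}{83}} = 340561 + \frac{2}{3} \cdot \frac{83}{150} = 340561 + \frac{83}{225} = \frac{76626308}{225}$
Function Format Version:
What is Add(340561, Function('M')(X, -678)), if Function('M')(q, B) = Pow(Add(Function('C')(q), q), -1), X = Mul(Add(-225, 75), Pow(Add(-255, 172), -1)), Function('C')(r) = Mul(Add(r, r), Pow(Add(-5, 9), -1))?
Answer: Rational(76626308, 225) ≈ 3.4056e+5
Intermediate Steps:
Function('C')(r) = Mul(Rational(1, 2), r) (Function('C')(r) = Mul(Mul(2, r), Pow(4, -1)) = Mul(Mul(2, r), Rational(1, 4)) = Mul(Rational(1, 2), r))
X = Rational(150, 83) (X = Mul(-150, Pow(-83, -1)) = Mul(-150, Rational(-1, 83)) = Rational(150, 83) ≈ 1.8072)
Function('M')(q, B) = Mul(Rational(2, 3), Pow(q, -1)) (Function('M')(q, B) = Pow(Add(Mul(Rational(1, 2), q), q), -1) = Pow(Mul(Rational(3, 2), q), -1) = Mul(Rational(2, 3), Pow(q, -1)))
Add(340561, Function('M')(X, -678)) = Add(340561, Mul(Rational(2, 3), Pow(Rational(150, 83), -1))) = Add(340561, Mul(Rational(2, 3), Rational(83, 150))) = Add(340561, Rational(83, 225)) = Rational(76626308, 225)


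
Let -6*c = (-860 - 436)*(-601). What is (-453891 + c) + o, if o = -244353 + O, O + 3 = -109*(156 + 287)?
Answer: -876350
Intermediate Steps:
O = -48290 (O = -3 - 109*(156 + 287) = -3 - 109*443 = -3 - 48287 = -48290)
c = -129816 (c = -(-860 - 436)*(-601)/6 = -(-216)*(-601) = -⅙*778896 = -129816)
o = -292643 (o = -244353 - 48290 = -292643)
(-453891 + c) + o = (-453891 - 129816) - 292643 = -583707 - 292643 = -876350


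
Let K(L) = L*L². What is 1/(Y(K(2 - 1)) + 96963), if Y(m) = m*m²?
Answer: 1/96964 ≈ 1.0313e-5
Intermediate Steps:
K(L) = L³
Y(m) = m³
1/(Y(K(2 - 1)) + 96963) = 1/(((2 - 1)³)³ + 96963) = 1/((1³)³ + 96963) = 1/(1³ + 96963) = 1/(1 + 96963) = 1/96964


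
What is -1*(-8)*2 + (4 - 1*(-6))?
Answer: 26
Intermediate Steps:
-1*(-8)*2 + (4 - 1*(-6)) = 8*2 + (4 + 6) = 16 + 10 = 26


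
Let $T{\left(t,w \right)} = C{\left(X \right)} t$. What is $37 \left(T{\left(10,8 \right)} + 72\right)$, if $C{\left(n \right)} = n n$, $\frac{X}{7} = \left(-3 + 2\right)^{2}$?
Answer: $20794$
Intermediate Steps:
$X = 7$ ($X = 7 \left(-3 + 2\right)^{2} = 7 \left(-1\right)^{2} = 7 \cdot 1 = 7$)
$C{\left(n \right)} = n^{2}$
$T{\left(t,w \right)} = 49 t$ ($T{\left(t,w \right)} = 7^{2} t = 49 t$)
$37 \left(T{\left(10,8 \right)} + 72\right) = 37 \left(49 \cdot 10 + 72\right) = 37 \left(490 + 72\right) = 37 \cdot 562 = 20794$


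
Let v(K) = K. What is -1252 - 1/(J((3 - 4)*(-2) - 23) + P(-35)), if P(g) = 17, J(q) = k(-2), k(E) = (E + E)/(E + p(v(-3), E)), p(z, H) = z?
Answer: -111433/89 ≈ -1252.1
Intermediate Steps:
k(E) = 2*E/(-3 + E) (k(E) = (E + E)/(E - 3) = (2*E)/(-3 + E) = 2*E/(-3 + E))
J(q) = ⅘ (J(q) = 2*(-2)/(-3 - 2) = 2*(-2)/(-5) = 2*(-2)*(-⅕) = ⅘)
-1252 - 1/(J((3 - 4)*(-2) - 23) + P(-35)) = -1252 - 1/(⅘ + 17) = -1252 - 1/89/5 = -1252 - 1*5/89 = -1252 - 5/89 = -111433/89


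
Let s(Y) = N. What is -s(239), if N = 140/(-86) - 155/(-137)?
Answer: 2925/5891 ≈ 0.49652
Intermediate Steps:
N = -2925/5891 (N = 140*(-1/86) - 155*(-1/137) = -70/43 + 155/137 = -2925/5891 ≈ -0.49652)
s(Y) = -2925/5891
-s(239) = -1*(-2925/5891) = 2925/5891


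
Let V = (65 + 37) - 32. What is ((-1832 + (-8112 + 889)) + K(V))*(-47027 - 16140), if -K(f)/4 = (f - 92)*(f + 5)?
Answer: 155074985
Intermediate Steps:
V = 70 (V = 102 - 32 = 70)
K(f) = -4*(-92 + f)*(5 + f) (K(f) = -4*(f - 92)*(f + 5) = -4*(-92 + f)*(5 + f))
((-1832 + (-8112 + 889)) + K(V))*(-47027 - 16140) = ((-1832 + (-8112 + 889)) + (1840 - 4*70² + 348*70))*(-47027 - 16140) = ((-1832 - 7223) + (1840 - 4*4900 + 24360))*(-63167) = (-9055 + (1840 - 19600 + 24360))*(-63167) = (-9055 + 6600)*(-63167) = -2455*(-63167) = 155074985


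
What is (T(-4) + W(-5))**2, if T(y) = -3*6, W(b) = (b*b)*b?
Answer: 20449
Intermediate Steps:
W(b) = b**3 (W(b) = b**2*b = b**3)
T(y) = -18
(T(-4) + W(-5))**2 = (-18 + (-5)**3)**2 = (-18 - 125)**2 = (-143)**2 = 20449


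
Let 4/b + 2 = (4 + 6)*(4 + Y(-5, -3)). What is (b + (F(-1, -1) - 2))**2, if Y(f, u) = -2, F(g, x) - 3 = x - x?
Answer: 121/81 ≈ 1.4938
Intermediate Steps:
F(g, x) = 3 (F(g, x) = 3 + (x - x) = 3 + 0 = 3)
b = 2/9 (b = 4/(-2 + (4 + 6)*(4 - 2)) = 4/(-2 + 10*2) = 4/(-2 + 20) = 4/18 = 4*(1/18) = 2/9 ≈ 0.22222)
(b + (F(-1, -1) - 2))**2 = (2/9 + (3 - 2))**2 = (2/9 + 1)**2 = (11/9)**2 = 121/81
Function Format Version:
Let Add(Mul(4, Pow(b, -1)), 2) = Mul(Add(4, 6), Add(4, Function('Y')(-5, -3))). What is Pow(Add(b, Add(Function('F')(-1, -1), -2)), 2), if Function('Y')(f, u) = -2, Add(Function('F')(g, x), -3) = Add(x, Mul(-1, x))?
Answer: Rational(121, 81) ≈ 1.4938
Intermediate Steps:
Function('F')(g, x) = 3 (Function('F')(g, x) = Add(3, Add(x, Mul(-1, x))) = Add(3, 0) = 3)
b = Rational(2, 9) (b = Mul(4, Pow(Add(-2, Mul(Add(4, 6), Add(4, -2))), -1)) = Mul(4, Pow(Add(-2, Mul(10, 2)), -1)) = Mul(4, Pow(Add(-2, 20), -1)) = Mul(4, Pow(18, -1)) = Mul(4, Rational(1, 18)) = Rational(2, 9) ≈ 0.22222)
Pow(Add(b, Add(Function('F')(-1, -1), -2)), 2) = Pow(Add(Rational(2, 9), Add(3, -2)), 2) = Pow(Add(Rational(2, 9), 1), 2) = Pow(Rational(11, 9), 2) = Rational(121, 81)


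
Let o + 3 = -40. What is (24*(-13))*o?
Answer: 13416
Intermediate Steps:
o = -43 (o = -3 - 40 = -43)
(24*(-13))*o = (24*(-13))*(-43) = -312*(-43) = 13416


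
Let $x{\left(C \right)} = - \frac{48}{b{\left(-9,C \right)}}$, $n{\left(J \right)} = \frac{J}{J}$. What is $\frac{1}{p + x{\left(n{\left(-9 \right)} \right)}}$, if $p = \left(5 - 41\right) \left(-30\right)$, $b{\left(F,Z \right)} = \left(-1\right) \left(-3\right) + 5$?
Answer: $\frac{1}{1074} \approx 0.0009311$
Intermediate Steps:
$n{\left(J \right)} = 1$
$b{\left(F,Z \right)} = 8$ ($b{\left(F,Z \right)} = 3 + 5 = 8$)
$p = 1080$ ($p = \left(-36\right) \left(-30\right) = 1080$)
$x{\left(C \right)} = -6$ ($x{\left(C \right)} = - \frac{48}{8} = \left(-48\right) \frac{1}{8} = -6$)
$\frac{1}{p + x{\left(n{\left(-9 \right)} \right)}} = \frac{1}{1080 - 6} = \frac{1}{1074}$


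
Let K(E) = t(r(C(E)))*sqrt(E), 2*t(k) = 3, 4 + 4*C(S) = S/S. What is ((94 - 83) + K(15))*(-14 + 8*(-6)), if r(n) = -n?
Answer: -682 - 93*sqrt(15) ≈ -1042.2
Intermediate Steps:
C(S) = -3/4 (C(S) = -1 + (S/S)/4 = -1 + (1/4)*1 = -1 + 1/4 = -3/4)
t(k) = 3/2 (t(k) = (1/2)*3 = 3/2)
K(E) = 3*sqrt(E)/2
((94 - 83) + K(15))*(-14 + 8*(-6)) = ((94 - 83) + 3*sqrt(15)/2)*(-14 + 8*(-6)) = (11 + 3*sqrt(15)/2)*(-14 - 48) = (11 + 3*sqrt(15)/2)*(-62) = -682 - 93*sqrt(15)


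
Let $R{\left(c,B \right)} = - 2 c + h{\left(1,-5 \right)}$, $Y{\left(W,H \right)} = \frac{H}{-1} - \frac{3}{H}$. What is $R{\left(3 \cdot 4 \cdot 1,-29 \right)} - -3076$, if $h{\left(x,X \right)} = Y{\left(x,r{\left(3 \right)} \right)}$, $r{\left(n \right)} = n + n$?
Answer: $\frac{6091}{2} \approx 3045.5$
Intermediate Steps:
$r{\left(n \right)} = 2 n$
$Y{\left(W,H \right)} = - H - \frac{3}{H}$ ($Y{\left(W,H \right)} = H \left(-1\right) - \frac{3}{H} = - H - \frac{3}{H}$)
$h{\left(x,X \right)} = - \frac{13}{2}$ ($h{\left(x,X \right)} = - 2 \cdot 3 - \frac{3}{2 \cdot 3} = \left(-1\right) 6 - \frac{3}{6} = -6 - \frac{1}{2} = - \frac{13}{2}$)
$R{\left(c,B \right)} = - \frac{13}{2} - 2 c$ ($R{\left(c,B \right)} = - 2 c - \frac{13}{2} = - \frac{13}{2} - 2 c$)
$R{\left(3 \cdot 4 \cdot 1,-29 \right)} - -3076 = \left(- \frac{13}{2} - 2 \cdot 3 \cdot 4 \cdot 1\right) - -3076 = \left(- \frac{13}{2} - 2 \cdot 12 \cdot 1\right) + 3076 = \left(- \frac{13}{2} - 24\right) + 3076 = - \frac{61}{2} + 3076 = \frac{6091}{2}$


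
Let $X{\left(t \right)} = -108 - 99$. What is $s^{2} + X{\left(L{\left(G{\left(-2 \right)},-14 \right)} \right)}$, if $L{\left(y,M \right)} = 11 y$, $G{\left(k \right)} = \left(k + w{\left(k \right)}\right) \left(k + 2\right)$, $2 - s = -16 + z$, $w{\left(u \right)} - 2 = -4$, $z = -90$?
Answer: $11457$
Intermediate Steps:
$w{\left(u \right)} = -2$ ($w{\left(u \right)} = 2 - 4 = -2$)
$s = 108$ ($s = 2 - \left(-16 - 90\right) = 2 - -106 = 2 + 106 = 108$)
$G{\left(k \right)} = \left(-2 + k\right) \left(2 + k\right)$ ($G{\left(k \right)} = \left(k - 2\right) \left(k + 2\right) = \left(-2 + k\right) \left(2 + k\right)$)
$X{\left(t \right)} = -207$
$s^{2} + X{\left(L{\left(G{\left(-2 \right)},-14 \right)} \right)} = 108^{2} - 207 = 11664 - 207 = 11457$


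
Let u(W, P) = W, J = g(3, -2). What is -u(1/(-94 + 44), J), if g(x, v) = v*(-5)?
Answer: 1/50 ≈ 0.020000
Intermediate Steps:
g(x, v) = -5*v
J = 10 (J = -5*(-2) = 10)
-u(1/(-94 + 44), J) = -1/(-94 + 44) = -1/(-50) = -1*(-1/50) = 1/50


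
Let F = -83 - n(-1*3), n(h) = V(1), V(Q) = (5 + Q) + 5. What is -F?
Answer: 94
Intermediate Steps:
V(Q) = 10 + Q
n(h) = 11 (n(h) = 10 + 1 = 11)
F = -94 (F = -83 - 1*11 = -83 - 11 = -94)
-F = -1*(-94) = 94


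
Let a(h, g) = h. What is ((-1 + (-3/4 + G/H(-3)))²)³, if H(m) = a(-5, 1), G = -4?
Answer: 47045881/64000000 ≈ 0.73509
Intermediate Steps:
H(m) = -5
((-1 + (-3/4 + G/H(-3)))²)³ = ((-1 + (-3/4 - 4/(-5)))²)³ = ((-1 + (-3*¼ - 4*(-⅕)))²)³ = ((-1 + (-¾ + ⅘))²)³ = ((-1 + 1/20)²)³ = ((-19/20)²)³ = (361/400)³ = 47045881/64000000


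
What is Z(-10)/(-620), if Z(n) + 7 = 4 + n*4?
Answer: 43/620 ≈ 0.069355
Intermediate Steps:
Z(n) = -3 + 4*n (Z(n) = -7 + (4 + n*4) = -7 + (4 + 4*n) = -3 + 4*n)
Z(-10)/(-620) = (-3 + 4*(-10))/(-620) = (-3 - 40)*(-1/620) = -43*(-1/620) = 43/620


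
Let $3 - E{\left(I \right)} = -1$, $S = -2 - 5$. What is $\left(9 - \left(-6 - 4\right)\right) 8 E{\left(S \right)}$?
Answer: $608$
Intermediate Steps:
$S = -7$
$E{\left(I \right)} = 4$ ($E{\left(I \right)} = 3 - -1 = 3 + 1 = 4$)
$\left(9 - \left(-6 - 4\right)\right) 8 E{\left(S \right)} = \left(9 - \left(-6 - 4\right)\right) 8 \cdot 4 = \left(9 - -10\right) 8 \cdot 4 = \left(9 + 10\right) 8 \cdot 4 = 19 \cdot 8 \cdot 4 = 152 \cdot 4 = 608$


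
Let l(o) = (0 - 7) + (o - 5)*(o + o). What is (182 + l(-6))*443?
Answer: 136001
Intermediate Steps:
l(o) = -7 + 2*o*(-5 + o) (l(o) = -7 + (-5 + o)*(2*o) = -7 + 2*o*(-5 + o))
(182 + l(-6))*443 = (182 + (-7 - 10*(-6) + 2*(-6)**2))*443 = (182 + (-7 + 60 + 2*36))*443 = (182 + (-7 + 60 + 72))*443 = (182 + 125)*443 = 307*443 = 136001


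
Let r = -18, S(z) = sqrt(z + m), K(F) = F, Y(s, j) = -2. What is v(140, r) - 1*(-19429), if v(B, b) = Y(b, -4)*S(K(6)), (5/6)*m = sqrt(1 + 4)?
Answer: 19429 - 2*sqrt(150 + 30*sqrt(5))/5 ≈ 19423.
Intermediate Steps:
m = 6*sqrt(5)/5 (m = 6*sqrt(1 + 4)/5 = 6*sqrt(5)/5 ≈ 2.6833)
S(z) = sqrt(z + 6*sqrt(5)/5)
v(B, b) = -2*sqrt(150 + 30*sqrt(5))/5 (v(B, b) = -2*sqrt(25*6 + 30*sqrt(5))/5 = -2*sqrt(150 + 30*sqrt(5))/5)
v(140, r) - 1*(-19429) = -2*sqrt(150 + 30*sqrt(5))/5 - 1*(-19429) = -2*sqrt(150 + 30*sqrt(5))/5 + 19429 = 19429 - 2*sqrt(150 + 30*sqrt(5))/5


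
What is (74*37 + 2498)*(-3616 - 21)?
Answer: -19043332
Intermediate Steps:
(74*37 + 2498)*(-3616 - 21) = (2738 + 2498)*(-3637) = 5236*(-3637) = -19043332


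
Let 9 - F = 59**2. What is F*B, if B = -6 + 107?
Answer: -350672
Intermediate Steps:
B = 101
F = -3472 (F = 9 - 1*59**2 = 9 - 1*3481 = 9 - 3481 = -3472)
F*B = -3472*101 = -350672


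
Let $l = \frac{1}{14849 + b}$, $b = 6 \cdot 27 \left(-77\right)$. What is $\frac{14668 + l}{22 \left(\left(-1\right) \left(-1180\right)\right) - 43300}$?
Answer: $- \frac{11612167}{13727500} \approx -0.84591$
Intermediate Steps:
$b = -12474$ ($b = 162 \left(-77\right) = -12474$)
$l = \frac{1}{2375}$ ($l = \frac{1}{14849 - 12474} = \frac{1}{2375} \approx 0.00042105$)
$\frac{14668 + l}{22 \left(\left(-1\right) \left(-1180\right)\right) - 43300} = \frac{14668 + \frac{1}{2375}}{22 \left(\left(-1\right) \left(-1180\right)\right) - 43300} = \frac{34836501}{2375 \left(22 \cdot 1180 - 43300\right)} = \frac{34836501}{2375 \left(25960 - 43300\right)} = \frac{34836501}{2375 \left(-17340\right)} = \frac{34836501}{2375} \left(- \frac{1}{17340}\right) = - \frac{11612167}{13727500}$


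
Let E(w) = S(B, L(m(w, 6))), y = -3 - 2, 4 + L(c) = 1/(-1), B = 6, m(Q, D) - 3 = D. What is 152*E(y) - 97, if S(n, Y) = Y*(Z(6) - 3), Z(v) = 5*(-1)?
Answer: 5983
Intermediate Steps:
m(Q, D) = 3 + D
Z(v) = -5
L(c) = -5 (L(c) = -4 + 1/(-1) = -4 - 1 = -5)
y = -5
S(n, Y) = -8*Y (S(n, Y) = Y*(-5 - 3) = Y*(-8) = -8*Y)
E(w) = 40 (E(w) = -8*(-5) = 40)
152*E(y) - 97 = 152*40 - 97 = 6080 - 97 = 5983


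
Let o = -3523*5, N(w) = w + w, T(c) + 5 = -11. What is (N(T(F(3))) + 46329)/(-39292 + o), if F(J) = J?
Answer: -46297/56907 ≈ -0.81356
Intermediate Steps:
T(c) = -16 (T(c) = -5 - 11 = -16)
N(w) = 2*w
o = -17615
(N(T(F(3))) + 46329)/(-39292 + o) = (2*(-16) + 46329)/(-39292 - 17615) = (-32 + 46329)/(-56907) = 46297*(-1/56907) = -46297/56907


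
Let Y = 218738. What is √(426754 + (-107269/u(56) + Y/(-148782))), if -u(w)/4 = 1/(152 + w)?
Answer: √33230359476948423/74391 ≈ 2450.5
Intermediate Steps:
u(w) = -4/(152 + w)
√(426754 + (-107269/u(56) + Y/(-148782))) = √(426754 + (-107269/((-4/(152 + 56))) + 218738/(-148782))) = √(426754 + (-107269/((-4/208)) + 218738*(-1/148782))) = √(426754 + (-107269/((-4*1/208)) - 109369/74391)) = √(426754 + (-107269/(-1/52) - 109369/74391)) = √(426754 + (-107269*(-52) - 109369/74391)) = √(426754 + (5577988 - 109369/74391)) = √(426754 + 414951995939/74391) = √(446698652753/74391) = √33230359476948423/74391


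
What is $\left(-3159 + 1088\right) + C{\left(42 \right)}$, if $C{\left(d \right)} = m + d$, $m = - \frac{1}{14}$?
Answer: $- \frac{28407}{14} \approx -2029.1$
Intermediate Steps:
$m = - \frac{1}{14}$ ($m = \left(-1\right) \frac{1}{14} = - \frac{1}{14} \approx -0.071429$)
$C{\left(d \right)} = - \frac{1}{14} + d$
$\left(-3159 + 1088\right) + C{\left(42 \right)} = \left(-3159 + 1088\right) + \left(- \frac{1}{14} + 42\right) = -2071 + \frac{587}{14} = - \frac{28407}{14}$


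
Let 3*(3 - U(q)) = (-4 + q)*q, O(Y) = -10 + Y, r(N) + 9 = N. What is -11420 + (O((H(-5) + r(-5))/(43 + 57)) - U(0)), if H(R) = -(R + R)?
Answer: -285826/25 ≈ -11433.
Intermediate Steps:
r(N) = -9 + N
H(R) = -2*R
U(q) = 3 - q*(-4 + q)/3 (U(q) = 3 - (-4 + q)*q/3 = 3 - q*(-4 + q)/3)
-11420 + (O((H(-5) + r(-5))/(43 + 57)) - U(0)) = -11420 + ((-10 + (-2*(-5) + (-9 - 5))/(43 + 57)) - (3 - ⅓*0² + (4/3)*0)) = -11420 + ((-10 + (10 - 14)/100) - (3 - ⅓*0 + 0)) = -11420 + ((-10 - 4*1/100) - (3 + 0 + 0)) = -11420 + ((-10 - 1/25) - 1*3) = -11420 + (-251/25 - 3) = -11420 - 326/25 = -285826/25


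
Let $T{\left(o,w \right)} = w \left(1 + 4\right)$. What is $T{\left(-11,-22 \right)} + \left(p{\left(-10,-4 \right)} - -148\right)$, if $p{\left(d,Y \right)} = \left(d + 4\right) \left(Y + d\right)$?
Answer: $122$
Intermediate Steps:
$T{\left(o,w \right)} = 5 w$ ($T{\left(o,w \right)} = w 5 = 5 w$)
$p{\left(d,Y \right)} = \left(4 + d\right) \left(Y + d\right)$
$T{\left(-11,-22 \right)} + \left(p{\left(-10,-4 \right)} - -148\right) = 5 \left(-22\right) + \left(\left(\left(-10\right)^{2} + 4 \left(-4\right) + 4 \left(-10\right) - -40\right) - -148\right) = -110 + \left(\left(100 - 16 - 40 + 40\right) + 148\right) = -110 + \left(84 + 148\right) = -110 + 232 = 122$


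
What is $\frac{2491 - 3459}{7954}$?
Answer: $- \frac{484}{3977} \approx -0.1217$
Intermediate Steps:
$\frac{2491 - 3459}{7954} = \left(2491 - 3459\right) \frac{1}{7954} = \left(-968\right) \frac{1}{7954} = - \frac{484}{3977}$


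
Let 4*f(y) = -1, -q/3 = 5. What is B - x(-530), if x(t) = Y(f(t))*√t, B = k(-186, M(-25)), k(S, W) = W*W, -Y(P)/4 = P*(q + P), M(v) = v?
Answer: 625 + 61*I*√530/4 ≈ 625.0 + 351.08*I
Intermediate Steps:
q = -15 (q = -3*5 = -15)
f(y) = -¼ (f(y) = (¼)*(-1) = -¼)
Y(P) = -4*P*(-15 + P)
k(S, W) = W²
B = 625 (B = (-25)² = 625)
x(t) = -61*√t/4 (x(t) = (4*(-¼)*(15 - 1*(-¼)))*√t = (4*(-¼)*(15 + ¼))*√t = (4*(-¼)*(61/4))*√t = -61*√t/4)
B - x(-530) = 625 - (-61)*√(-530)/4 = 625 - (-61)*I*√530/4 = 625 + 61*I*√530/4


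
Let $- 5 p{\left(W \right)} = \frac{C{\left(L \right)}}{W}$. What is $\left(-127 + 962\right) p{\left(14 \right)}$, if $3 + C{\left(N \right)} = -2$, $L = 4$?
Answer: $\frac{835}{14} \approx 59.643$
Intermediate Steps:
$C{\left(N \right)} = -5$ ($C{\left(N \right)} = -3 - 2 = -5$)
$p{\left(W \right)} = \frac{1}{W}$ ($p{\left(W \right)} = - \frac{\left(-5\right) \frac{1}{W}}{5} = \frac{1}{W}$)
$\left(-127 + 962\right) p{\left(14 \right)} = \frac{-127 + 962}{14} = 835 \cdot \frac{1}{14} = \frac{835}{14}$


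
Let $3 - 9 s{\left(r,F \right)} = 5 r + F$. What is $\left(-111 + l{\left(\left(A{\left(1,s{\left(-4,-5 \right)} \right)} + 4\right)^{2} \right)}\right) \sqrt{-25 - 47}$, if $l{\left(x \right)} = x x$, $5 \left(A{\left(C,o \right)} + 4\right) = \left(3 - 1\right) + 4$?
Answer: $- \frac{408474 i \sqrt{2}}{625} \approx - 924.27 i$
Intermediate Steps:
$s{\left(r,F \right)} = \frac{1}{3} - \frac{5 r}{9} - \frac{F}{9}$ ($s{\left(r,F \right)} = \frac{1}{3} - \frac{5 r + F}{9} = \frac{1}{3} - \frac{F + 5 r}{9} = \frac{1}{3} - \left(\frac{F}{9} + \frac{5 r}{9}\right) = \frac{1}{3} - \frac{5 r}{9} - \frac{F}{9}$)
$A{\left(C,o \right)} = - \frac{14}{5}$ ($A{\left(C,o \right)} = -4 + \frac{\left(3 - 1\right) + 4}{5} = -4 + \frac{2 + 4}{5} = -4 + \frac{1}{5} \cdot 6 = -4 + \frac{6}{5} = - \frac{14}{5}$)
$l{\left(x \right)} = x^{2}$
$\left(-111 + l{\left(\left(A{\left(1,s{\left(-4,-5 \right)} \right)} + 4\right)^{2} \right)}\right) \sqrt{-25 - 47} = \left(-111 + \left(\left(- \frac{14}{5} + 4\right)^{2}\right)^{2}\right) \sqrt{-25 - 47} = \left(-111 + \left(\left(\frac{6}{5}\right)^{2}\right)^{2}\right) \sqrt{-72} = \left(-111 + \left(\frac{36}{25}\right)^{2}\right) 6 i \sqrt{2} = \left(-111 + \frac{1296}{625}\right) 6 i \sqrt{2} = - \frac{68079 \cdot 6 i \sqrt{2}}{625} = - \frac{408474 i \sqrt{2}}{625}$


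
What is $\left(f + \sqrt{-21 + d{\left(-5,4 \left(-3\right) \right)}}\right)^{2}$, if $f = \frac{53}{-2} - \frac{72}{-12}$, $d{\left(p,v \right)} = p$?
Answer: $\frac{1577}{4} - 41 i \sqrt{26} \approx 394.25 - 209.06 i$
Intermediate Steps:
$f = - \frac{41}{2}$ ($f = 53 \left(- \frac{1}{2}\right) - -6 = - \frac{53}{2} + 6 = - \frac{41}{2} \approx -20.5$)
$\left(f + \sqrt{-21 + d{\left(-5,4 \left(-3\right) \right)}}\right)^{2} = \left(- \frac{41}{2} + \sqrt{-21 - 5}\right)^{2} = \left(- \frac{41}{2} + \sqrt{-26}\right)^{2} = \left(- \frac{41}{2} + i \sqrt{26}\right)^{2}$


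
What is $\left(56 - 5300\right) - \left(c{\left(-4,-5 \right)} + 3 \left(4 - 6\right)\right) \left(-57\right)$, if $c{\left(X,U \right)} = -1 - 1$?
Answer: $-5700$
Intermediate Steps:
$c{\left(X,U \right)} = -2$ ($c{\left(X,U \right)} = -1 - 1 = -2$)
$\left(56 - 5300\right) - \left(c{\left(-4,-5 \right)} + 3 \left(4 - 6\right)\right) \left(-57\right) = \left(56 - 5300\right) - \left(-2 + 3 \left(4 - 6\right)\right) \left(-57\right) = -5244 - \left(-2 + 3 \left(-2\right)\right) \left(-57\right) = -5244 - \left(-2 - 6\right) \left(-57\right) = -5244 - \left(-8\right) \left(-57\right) = -5244 - 456 = -5700$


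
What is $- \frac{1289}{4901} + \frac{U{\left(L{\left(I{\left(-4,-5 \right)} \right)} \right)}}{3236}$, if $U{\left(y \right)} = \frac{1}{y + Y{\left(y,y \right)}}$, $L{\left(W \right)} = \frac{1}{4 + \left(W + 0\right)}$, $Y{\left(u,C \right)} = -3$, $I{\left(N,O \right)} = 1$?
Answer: $- \frac{58421361}{222034904} \approx -0.26312$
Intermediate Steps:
$L{\left(W \right)} = \frac{1}{4 + W}$
$U{\left(y \right)} = \frac{1}{-3 + y}$ ($U{\left(y \right)} = \frac{1}{y - 3} = \frac{1}{-3 + y}$)
$- \frac{1289}{4901} + \frac{U{\left(L{\left(I{\left(-4,-5 \right)} \right)} \right)}}{3236} = - \frac{1289}{4901} + \frac{1}{\left(-3 + \frac{1}{4 + 1}\right) 3236} = \left(-1289\right) \frac{1}{4901} + \frac{1}{-3 + \frac{1}{5}} \cdot \frac{1}{3236} = - \frac{1289}{4901} + \frac{1}{-3 + \frac{1}{5}} \cdot \frac{1}{3236} = - \frac{1289}{4901} + \frac{1}{- \frac{14}{5}} \cdot \frac{1}{3236} = - \frac{1289}{4901} - \frac{5}{45304} = - \frac{58421361}{222034904}$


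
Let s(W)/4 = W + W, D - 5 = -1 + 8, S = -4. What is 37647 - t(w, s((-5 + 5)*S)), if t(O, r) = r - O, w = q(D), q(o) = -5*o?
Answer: 37587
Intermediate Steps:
D = 12 (D = 5 + (-1 + 8) = 5 + 7 = 12)
s(W) = 8*W (s(W) = 4*(W + W) = 4*(2*W) = 8*W)
w = -60 (w = -5*12 = -60)
37647 - t(w, s((-5 + 5)*S)) = 37647 - (8*((-5 + 5)*(-4)) - 1*(-60)) = 37647 - (8*(0*(-4)) + 60) = 37647 - (8*0 + 60) = 37647 - (0 + 60) = 37647 - 1*60 = 37647 - 60 = 37587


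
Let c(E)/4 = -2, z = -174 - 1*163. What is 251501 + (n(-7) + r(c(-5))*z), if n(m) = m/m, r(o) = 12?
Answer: 247458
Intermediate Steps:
z = -337 (z = -174 - 163 = -337)
c(E) = -8 (c(E) = 4*(-2) = -8)
n(m) = 1
251501 + (n(-7) + r(c(-5))*z) = 251501 + (1 + 12*(-337)) = 251501 + (1 - 4044) = 251501 - 4043 = 247458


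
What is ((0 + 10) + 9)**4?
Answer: 130321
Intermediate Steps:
((0 + 10) + 9)**4 = (10 + 9)**4 = 19**4 = 130321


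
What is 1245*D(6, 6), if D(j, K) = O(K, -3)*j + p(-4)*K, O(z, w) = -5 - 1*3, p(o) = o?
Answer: -89640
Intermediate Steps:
O(z, w) = -8 (O(z, w) = -5 - 3 = -8)
D(j, K) = -8*j - 4*K
1245*D(6, 6) = 1245*(-8*6 - 4*6) = 1245*(-48 - 24) = 1245*(-72) = -89640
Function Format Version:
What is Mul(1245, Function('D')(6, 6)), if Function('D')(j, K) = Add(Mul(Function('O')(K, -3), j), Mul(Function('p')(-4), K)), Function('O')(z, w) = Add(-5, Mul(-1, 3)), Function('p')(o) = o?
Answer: -89640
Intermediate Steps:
Function('O')(z, w) = -8 (Function('O')(z, w) = Add(-5, -3) = -8)
Function('D')(j, K) = Add(Mul(-8, j), Mul(-4, K))
Mul(1245, Function('D')(6, 6)) = Mul(1245, Add(Mul(-8, 6), Mul(-4, 6))) = Mul(1245, Add(-48, -24)) = Mul(1245, -72) = -89640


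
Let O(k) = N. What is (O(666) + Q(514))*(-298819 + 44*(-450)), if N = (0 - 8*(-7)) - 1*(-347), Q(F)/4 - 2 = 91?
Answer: -246929725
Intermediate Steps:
Q(F) = 372 (Q(F) = 8 + 4*91 = 8 + 364 = 372)
N = 403 (N = (0 + 56) + 347 = 56 + 347 = 403)
O(k) = 403
(O(666) + Q(514))*(-298819 + 44*(-450)) = (403 + 372)*(-298819 + 44*(-450)) = 775*(-298819 - 19800) = 775*(-318619) = -246929725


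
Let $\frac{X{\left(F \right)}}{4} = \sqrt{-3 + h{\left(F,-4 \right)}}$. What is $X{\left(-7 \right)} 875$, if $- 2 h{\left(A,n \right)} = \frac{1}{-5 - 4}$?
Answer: $\frac{1750 i \sqrt{106}}{3} \approx 6005.8 i$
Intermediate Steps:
$h{\left(A,n \right)} = \frac{1}{18}$ ($h{\left(A,n \right)} = - \frac{1}{2 \left(-5 - 4\right)} = - \frac{1}{2 \left(-9\right)} = \left(- \frac{1}{2}\right) \left(- \frac{1}{9}\right) = \frac{1}{18}$)
$X{\left(F \right)} = \frac{2 i \sqrt{106}}{3}$ ($X{\left(F \right)} = 4 \sqrt{-3 + \frac{1}{18}} = 4 \sqrt{- \frac{53}{18}} = 4 \frac{i \sqrt{106}}{6} = \frac{2 i \sqrt{106}}{3}$)
$X{\left(-7 \right)} 875 = \frac{2 i \sqrt{106}}{3} \cdot 875 = \frac{1750 i \sqrt{106}}{3}$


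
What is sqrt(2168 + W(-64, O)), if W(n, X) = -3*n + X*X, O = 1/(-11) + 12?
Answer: sqrt(302721)/11 ≈ 50.018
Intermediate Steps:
O = 131/11 (O = -1/11 + 12 = 131/11 ≈ 11.909)
W(n, X) = X**2 - 3*n (W(n, X) = -3*n + X**2 = X**2 - 3*n)
sqrt(2168 + W(-64, O)) = sqrt(2168 + ((131/11)**2 - 3*(-64))) = sqrt(2168 + (17161/121 + 192)) = sqrt(2168 + 40393/121) = sqrt(302721/121) = sqrt(302721)/11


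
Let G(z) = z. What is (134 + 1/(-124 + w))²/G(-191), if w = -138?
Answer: -1232501449/13111004 ≈ -94.005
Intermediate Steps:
(134 + 1/(-124 + w))²/G(-191) = (134 + 1/(-124 - 138))²/(-191) = (134 + 1/(-262))²*(-1/191) = (134 - 1/262)²*(-1/191) = (35107/262)²*(-1/191) = (1232501449/68644)*(-1/191) = -1232501449/13111004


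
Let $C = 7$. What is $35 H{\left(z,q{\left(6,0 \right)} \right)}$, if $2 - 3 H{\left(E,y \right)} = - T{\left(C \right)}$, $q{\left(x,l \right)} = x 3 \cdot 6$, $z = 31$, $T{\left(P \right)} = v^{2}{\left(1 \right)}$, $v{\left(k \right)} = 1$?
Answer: $35$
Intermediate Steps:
$T{\left(P \right)} = 1$ ($T{\left(P \right)} = 1^{2} = 1$)
$q{\left(x,l \right)} = 18 x$ ($q{\left(x,l \right)} = 3 x 6 = 18 x$)
$H{\left(E,y \right)} = 1$ ($H{\left(E,y \right)} = \frac{2}{3} - \frac{\left(-1\right) 1}{3} = \frac{2}{3} - - \frac{1}{3} = \frac{2}{3} + \frac{1}{3} = 1$)
$35 H{\left(z,q{\left(6,0 \right)} \right)} = 35 \cdot 1 = 35$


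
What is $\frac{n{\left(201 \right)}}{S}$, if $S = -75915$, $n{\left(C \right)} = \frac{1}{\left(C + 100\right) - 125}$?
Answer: $- \frac{1}{13361040} \approx -7.4844 \cdot 10^{-8}$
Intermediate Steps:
$n{\left(C \right)} = \frac{1}{-25 + C}$ ($n{\left(C \right)} = \frac{1}{\left(100 + C\right) - 125} = \frac{1}{-25 + C}$)
$\frac{n{\left(201 \right)}}{S} = \frac{1}{\left(-25 + 201\right) \left(-75915\right)} = \frac{1}{176} \left(- \frac{1}{75915}\right) = - \frac{1}{13361040}$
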